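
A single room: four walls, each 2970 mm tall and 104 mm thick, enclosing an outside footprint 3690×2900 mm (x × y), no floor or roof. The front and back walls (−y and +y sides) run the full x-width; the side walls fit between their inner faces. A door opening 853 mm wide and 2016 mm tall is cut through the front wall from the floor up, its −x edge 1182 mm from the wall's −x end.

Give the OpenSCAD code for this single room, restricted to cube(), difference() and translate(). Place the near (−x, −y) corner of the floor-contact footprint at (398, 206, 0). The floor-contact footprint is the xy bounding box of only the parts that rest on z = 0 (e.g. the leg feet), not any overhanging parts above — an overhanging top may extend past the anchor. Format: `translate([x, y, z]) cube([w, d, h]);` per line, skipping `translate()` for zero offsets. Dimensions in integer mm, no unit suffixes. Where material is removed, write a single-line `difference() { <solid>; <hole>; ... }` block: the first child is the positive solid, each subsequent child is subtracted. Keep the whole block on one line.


difference() { translate([398, 206, 0]) cube([3690, 104, 2970]); translate([1580, 206, 0]) cube([853, 104, 2016]); }
translate([398, 3002, 0]) cube([3690, 104, 2970]);
translate([398, 310, 0]) cube([104, 2692, 2970]);
translate([3984, 310, 0]) cube([104, 2692, 2970]);


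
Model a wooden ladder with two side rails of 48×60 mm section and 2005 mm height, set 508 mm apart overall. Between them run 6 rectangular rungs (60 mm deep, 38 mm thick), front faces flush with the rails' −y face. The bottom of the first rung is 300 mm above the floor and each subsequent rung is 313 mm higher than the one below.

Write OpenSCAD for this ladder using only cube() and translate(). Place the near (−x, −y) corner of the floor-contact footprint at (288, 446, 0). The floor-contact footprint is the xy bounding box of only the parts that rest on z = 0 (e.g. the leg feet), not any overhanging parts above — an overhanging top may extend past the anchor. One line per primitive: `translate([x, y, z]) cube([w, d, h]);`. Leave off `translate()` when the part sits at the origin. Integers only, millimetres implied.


translate([288, 446, 0]) cube([48, 60, 2005]);
translate([748, 446, 0]) cube([48, 60, 2005]);
translate([336, 446, 300]) cube([412, 60, 38]);
translate([336, 446, 613]) cube([412, 60, 38]);
translate([336, 446, 926]) cube([412, 60, 38]);
translate([336, 446, 1239]) cube([412, 60, 38]);
translate([336, 446, 1552]) cube([412, 60, 38]);
translate([336, 446, 1865]) cube([412, 60, 38]);


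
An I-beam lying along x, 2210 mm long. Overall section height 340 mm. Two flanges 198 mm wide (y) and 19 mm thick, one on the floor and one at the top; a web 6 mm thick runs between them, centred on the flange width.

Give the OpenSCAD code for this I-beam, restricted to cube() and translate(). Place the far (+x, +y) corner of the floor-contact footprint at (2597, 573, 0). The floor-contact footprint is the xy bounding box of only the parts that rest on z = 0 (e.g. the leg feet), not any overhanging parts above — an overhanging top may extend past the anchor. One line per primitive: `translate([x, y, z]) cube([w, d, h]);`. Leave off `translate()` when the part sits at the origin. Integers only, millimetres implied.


translate([387, 375, 0]) cube([2210, 198, 19]);
translate([387, 471, 19]) cube([2210, 6, 302]);
translate([387, 375, 321]) cube([2210, 198, 19]);


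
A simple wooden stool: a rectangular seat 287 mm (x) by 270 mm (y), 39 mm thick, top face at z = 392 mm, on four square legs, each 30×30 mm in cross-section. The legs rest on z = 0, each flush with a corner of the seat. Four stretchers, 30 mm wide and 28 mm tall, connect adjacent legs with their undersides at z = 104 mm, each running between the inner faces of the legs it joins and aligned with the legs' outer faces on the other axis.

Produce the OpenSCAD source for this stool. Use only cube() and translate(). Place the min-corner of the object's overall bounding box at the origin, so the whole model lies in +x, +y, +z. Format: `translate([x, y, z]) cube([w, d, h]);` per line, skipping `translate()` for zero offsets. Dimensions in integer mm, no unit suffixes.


translate([0, 0, 353]) cube([287, 270, 39]);
cube([30, 30, 353]);
translate([257, 0, 0]) cube([30, 30, 353]);
translate([0, 240, 0]) cube([30, 30, 353]);
translate([257, 240, 0]) cube([30, 30, 353]);
translate([30, 0, 104]) cube([227, 30, 28]);
translate([30, 240, 104]) cube([227, 30, 28]);
translate([0, 30, 104]) cube([30, 210, 28]);
translate([257, 30, 104]) cube([30, 210, 28]);


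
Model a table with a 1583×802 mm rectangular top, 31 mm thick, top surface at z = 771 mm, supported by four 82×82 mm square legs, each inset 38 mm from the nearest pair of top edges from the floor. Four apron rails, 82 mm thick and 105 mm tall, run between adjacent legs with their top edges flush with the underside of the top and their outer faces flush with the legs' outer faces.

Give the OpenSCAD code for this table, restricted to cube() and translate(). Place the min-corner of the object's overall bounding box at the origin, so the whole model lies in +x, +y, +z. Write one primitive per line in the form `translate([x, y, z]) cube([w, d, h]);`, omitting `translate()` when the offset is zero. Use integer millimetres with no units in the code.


translate([0, 0, 740]) cube([1583, 802, 31]);
translate([38, 38, 0]) cube([82, 82, 740]);
translate([1463, 38, 0]) cube([82, 82, 740]);
translate([38, 682, 0]) cube([82, 82, 740]);
translate([1463, 682, 0]) cube([82, 82, 740]);
translate([120, 38, 635]) cube([1343, 82, 105]);
translate([120, 682, 635]) cube([1343, 82, 105]);
translate([38, 120, 635]) cube([82, 562, 105]);
translate([1463, 120, 635]) cube([82, 562, 105]);


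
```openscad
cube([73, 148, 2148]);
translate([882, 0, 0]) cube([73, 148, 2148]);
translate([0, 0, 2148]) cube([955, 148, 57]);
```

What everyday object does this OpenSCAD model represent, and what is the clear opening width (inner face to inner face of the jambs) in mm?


A door frame. The clear opening width is 809 mm.

Two 2148 mm tall posts with a header on top — a door frame. The left jamb is 73 mm wide at x = 0; the right jamb starts at x = 882. The clear opening is 882 − 73 = 809 mm.


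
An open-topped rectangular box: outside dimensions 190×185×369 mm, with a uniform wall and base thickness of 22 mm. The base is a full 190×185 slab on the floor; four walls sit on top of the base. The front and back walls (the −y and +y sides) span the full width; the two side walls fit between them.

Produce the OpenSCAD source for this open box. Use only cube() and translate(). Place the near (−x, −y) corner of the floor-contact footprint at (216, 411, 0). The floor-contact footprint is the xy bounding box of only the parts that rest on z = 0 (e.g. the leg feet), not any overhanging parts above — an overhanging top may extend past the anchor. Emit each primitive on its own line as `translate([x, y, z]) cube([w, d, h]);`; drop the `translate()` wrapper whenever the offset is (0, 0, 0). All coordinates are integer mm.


translate([216, 411, 0]) cube([190, 185, 22]);
translate([216, 411, 22]) cube([190, 22, 347]);
translate([216, 574, 22]) cube([190, 22, 347]);
translate([216, 433, 22]) cube([22, 141, 347]);
translate([384, 433, 22]) cube([22, 141, 347]);


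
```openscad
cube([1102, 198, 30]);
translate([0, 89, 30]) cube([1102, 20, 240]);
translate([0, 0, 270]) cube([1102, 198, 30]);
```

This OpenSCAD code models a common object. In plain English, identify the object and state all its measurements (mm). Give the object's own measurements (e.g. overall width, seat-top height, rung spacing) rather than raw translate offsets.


An I-beam lying along x, 1102 mm long. Overall section height 300 mm. Two flanges 198 mm wide (y) and 30 mm thick, one on the floor and one at the top; a web 20 mm thick runs between them, centred on the flange width.


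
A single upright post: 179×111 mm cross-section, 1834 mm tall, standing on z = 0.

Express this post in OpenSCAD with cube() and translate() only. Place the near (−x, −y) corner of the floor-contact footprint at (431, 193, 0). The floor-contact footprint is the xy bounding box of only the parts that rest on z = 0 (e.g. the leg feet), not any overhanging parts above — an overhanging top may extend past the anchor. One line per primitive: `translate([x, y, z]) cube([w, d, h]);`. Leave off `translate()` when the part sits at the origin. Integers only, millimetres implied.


translate([431, 193, 0]) cube([179, 111, 1834]);


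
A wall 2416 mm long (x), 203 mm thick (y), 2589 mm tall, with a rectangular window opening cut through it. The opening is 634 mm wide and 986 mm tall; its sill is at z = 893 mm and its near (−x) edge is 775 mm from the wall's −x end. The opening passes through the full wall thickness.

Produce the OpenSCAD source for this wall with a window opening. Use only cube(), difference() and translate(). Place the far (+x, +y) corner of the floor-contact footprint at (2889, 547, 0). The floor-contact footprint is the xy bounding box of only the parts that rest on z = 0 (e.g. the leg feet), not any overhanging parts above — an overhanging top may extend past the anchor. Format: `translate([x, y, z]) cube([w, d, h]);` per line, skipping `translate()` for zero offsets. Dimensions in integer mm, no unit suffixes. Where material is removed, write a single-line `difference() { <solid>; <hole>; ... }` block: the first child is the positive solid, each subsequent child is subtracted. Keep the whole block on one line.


difference() { translate([473, 344, 0]) cube([2416, 203, 2589]); translate([1248, 344, 893]) cube([634, 203, 986]); }


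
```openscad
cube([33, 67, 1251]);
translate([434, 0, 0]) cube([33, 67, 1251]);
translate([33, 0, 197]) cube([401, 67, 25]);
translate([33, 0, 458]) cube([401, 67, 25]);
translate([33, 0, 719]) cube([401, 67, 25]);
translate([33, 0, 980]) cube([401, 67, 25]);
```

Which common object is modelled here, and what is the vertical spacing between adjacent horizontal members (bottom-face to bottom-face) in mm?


A ladder. The rung spacing is 261 mm.

Two tall 33×67 posts with 4 short bars between them — a ladder. Adjacent rungs sit at z = 197 and z = 458, so the spacing is 458 − 197 = 261 mm.


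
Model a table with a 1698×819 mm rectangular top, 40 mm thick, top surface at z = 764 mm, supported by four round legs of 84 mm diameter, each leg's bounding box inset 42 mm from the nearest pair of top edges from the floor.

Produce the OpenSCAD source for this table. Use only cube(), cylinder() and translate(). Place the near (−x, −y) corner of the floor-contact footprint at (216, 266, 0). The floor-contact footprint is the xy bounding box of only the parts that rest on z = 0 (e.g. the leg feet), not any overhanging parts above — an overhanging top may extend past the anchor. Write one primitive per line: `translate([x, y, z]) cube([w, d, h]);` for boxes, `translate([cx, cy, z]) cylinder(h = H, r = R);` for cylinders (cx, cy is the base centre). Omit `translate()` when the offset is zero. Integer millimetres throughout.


translate([174, 224, 724]) cube([1698, 819, 40]);
translate([258, 308, 0]) cylinder(h = 724, r = 42);
translate([1788, 308, 0]) cylinder(h = 724, r = 42);
translate([258, 959, 0]) cylinder(h = 724, r = 42);
translate([1788, 959, 0]) cylinder(h = 724, r = 42);


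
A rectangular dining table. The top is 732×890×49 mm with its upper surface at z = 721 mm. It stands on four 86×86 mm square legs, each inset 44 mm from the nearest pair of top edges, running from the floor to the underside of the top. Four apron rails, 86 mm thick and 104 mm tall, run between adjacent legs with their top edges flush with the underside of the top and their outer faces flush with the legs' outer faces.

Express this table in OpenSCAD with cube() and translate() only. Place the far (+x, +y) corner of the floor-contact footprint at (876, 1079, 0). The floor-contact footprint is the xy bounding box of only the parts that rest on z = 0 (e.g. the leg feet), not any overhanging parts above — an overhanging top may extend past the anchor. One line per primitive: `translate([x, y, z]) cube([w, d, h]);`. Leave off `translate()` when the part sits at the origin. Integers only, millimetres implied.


translate([188, 233, 672]) cube([732, 890, 49]);
translate([232, 277, 0]) cube([86, 86, 672]);
translate([790, 277, 0]) cube([86, 86, 672]);
translate([232, 993, 0]) cube([86, 86, 672]);
translate([790, 993, 0]) cube([86, 86, 672]);
translate([318, 277, 568]) cube([472, 86, 104]);
translate([318, 993, 568]) cube([472, 86, 104]);
translate([232, 363, 568]) cube([86, 630, 104]);
translate([790, 363, 568]) cube([86, 630, 104]);


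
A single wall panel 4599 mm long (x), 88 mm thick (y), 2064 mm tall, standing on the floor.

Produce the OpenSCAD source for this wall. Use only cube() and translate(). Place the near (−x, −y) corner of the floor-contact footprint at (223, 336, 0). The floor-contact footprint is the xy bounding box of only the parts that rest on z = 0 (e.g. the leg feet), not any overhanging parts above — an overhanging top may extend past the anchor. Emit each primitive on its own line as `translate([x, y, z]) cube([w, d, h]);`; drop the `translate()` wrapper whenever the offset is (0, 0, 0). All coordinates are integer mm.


translate([223, 336, 0]) cube([4599, 88, 2064]);


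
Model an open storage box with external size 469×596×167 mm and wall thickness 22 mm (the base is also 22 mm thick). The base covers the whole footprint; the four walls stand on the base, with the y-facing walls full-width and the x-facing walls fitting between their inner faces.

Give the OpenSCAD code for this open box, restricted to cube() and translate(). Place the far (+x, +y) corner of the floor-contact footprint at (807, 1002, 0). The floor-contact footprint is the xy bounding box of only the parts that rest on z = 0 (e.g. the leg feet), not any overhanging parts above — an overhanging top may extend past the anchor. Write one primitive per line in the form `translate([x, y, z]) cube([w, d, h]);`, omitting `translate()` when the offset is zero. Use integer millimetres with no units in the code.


translate([338, 406, 0]) cube([469, 596, 22]);
translate([338, 406, 22]) cube([469, 22, 145]);
translate([338, 980, 22]) cube([469, 22, 145]);
translate([338, 428, 22]) cube([22, 552, 145]);
translate([785, 428, 22]) cube([22, 552, 145]);


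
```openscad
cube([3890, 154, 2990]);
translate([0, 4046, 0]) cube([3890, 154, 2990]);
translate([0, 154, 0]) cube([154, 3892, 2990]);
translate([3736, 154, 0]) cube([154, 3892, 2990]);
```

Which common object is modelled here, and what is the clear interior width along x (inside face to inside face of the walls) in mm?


A house (or room) frame. The interior width is 3582 mm.

Four 2990 mm walls enclosing a rectangle with no floor or roof — a room or house frame. Outside width is 3890 mm and wall thickness is 154 mm, so the interior width is 3890 − 2 × 154 = 3582 mm.


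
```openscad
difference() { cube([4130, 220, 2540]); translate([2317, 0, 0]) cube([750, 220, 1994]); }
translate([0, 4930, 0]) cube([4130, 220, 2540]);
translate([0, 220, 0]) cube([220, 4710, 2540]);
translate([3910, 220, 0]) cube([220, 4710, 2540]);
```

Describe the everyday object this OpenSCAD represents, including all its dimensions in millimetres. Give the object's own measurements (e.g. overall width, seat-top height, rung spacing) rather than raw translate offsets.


A single room: four walls, each 2540 mm tall and 220 mm thick, enclosing an outside footprint 4130×5150 mm (x × y), no floor or roof. The front and back walls (−y and +y sides) run the full x-width; the side walls fit between their inner faces. A door opening 750 mm wide and 1994 mm tall is cut through the front wall from the floor up, its −x edge 2317 mm from the wall's −x end.


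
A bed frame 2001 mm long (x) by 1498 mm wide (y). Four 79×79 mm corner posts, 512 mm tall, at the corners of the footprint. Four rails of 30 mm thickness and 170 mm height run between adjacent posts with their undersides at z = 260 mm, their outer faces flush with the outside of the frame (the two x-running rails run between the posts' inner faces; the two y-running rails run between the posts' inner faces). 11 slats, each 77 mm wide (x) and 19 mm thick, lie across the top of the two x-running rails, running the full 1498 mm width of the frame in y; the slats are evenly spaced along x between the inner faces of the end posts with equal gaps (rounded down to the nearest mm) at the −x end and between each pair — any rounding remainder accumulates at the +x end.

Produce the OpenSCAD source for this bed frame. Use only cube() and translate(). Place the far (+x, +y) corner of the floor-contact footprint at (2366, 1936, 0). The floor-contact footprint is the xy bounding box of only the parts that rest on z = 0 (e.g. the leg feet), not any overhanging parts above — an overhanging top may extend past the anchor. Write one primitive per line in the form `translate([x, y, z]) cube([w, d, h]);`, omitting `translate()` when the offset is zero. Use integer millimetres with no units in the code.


// slat z = rail_z + rail_h = 260 + 170 = 430
// slat gap = ⌊(1843 − 11·77) / 12⌋ = 83
translate([365, 438, 0]) cube([79, 79, 512]);
translate([365, 1857, 0]) cube([79, 79, 512]);
translate([2287, 438, 0]) cube([79, 79, 512]);
translate([2287, 1857, 0]) cube([79, 79, 512]);
translate([444, 438, 260]) cube([1843, 30, 170]);
translate([444, 1906, 260]) cube([1843, 30, 170]);
translate([365, 517, 260]) cube([30, 1340, 170]);
translate([2336, 517, 260]) cube([30, 1340, 170]);
translate([527, 438, 430]) cube([77, 1498, 19]);
translate([687, 438, 430]) cube([77, 1498, 19]);
translate([847, 438, 430]) cube([77, 1498, 19]);
translate([1007, 438, 430]) cube([77, 1498, 19]);
translate([1167, 438, 430]) cube([77, 1498, 19]);
translate([1327, 438, 430]) cube([77, 1498, 19]);
translate([1487, 438, 430]) cube([77, 1498, 19]);
translate([1647, 438, 430]) cube([77, 1498, 19]);
translate([1807, 438, 430]) cube([77, 1498, 19]);
translate([1967, 438, 430]) cube([77, 1498, 19]);
translate([2127, 438, 430]) cube([77, 1498, 19]);


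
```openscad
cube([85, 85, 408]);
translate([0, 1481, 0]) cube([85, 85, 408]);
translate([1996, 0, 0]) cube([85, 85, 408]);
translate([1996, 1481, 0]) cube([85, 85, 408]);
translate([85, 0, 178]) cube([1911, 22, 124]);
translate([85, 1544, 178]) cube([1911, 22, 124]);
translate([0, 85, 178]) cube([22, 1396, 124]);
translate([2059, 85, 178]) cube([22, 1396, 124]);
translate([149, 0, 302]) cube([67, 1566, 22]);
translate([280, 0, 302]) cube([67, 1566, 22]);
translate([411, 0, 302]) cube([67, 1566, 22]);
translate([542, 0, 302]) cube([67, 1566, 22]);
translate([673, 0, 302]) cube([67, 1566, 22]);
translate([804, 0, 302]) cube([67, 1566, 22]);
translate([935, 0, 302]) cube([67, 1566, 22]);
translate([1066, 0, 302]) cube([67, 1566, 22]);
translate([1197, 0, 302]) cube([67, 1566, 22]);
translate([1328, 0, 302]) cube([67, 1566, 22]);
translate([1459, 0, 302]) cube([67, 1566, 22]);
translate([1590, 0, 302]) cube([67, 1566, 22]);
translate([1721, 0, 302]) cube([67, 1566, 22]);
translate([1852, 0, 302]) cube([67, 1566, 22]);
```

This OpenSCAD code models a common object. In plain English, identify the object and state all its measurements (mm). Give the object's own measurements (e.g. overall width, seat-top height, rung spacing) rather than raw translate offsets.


A bed frame 2081 mm long (x) by 1566 mm wide (y). Four 85×85 mm corner posts, 408 mm tall, at the corners of the footprint. Four rails of 22 mm thickness and 124 mm height run between adjacent posts with their undersides at z = 178 mm, their outer faces flush with the outside of the frame (the two x-running rails run between the posts' inner faces; the two y-running rails run between the posts' inner faces). 14 slats, each 67 mm wide (x) and 22 mm thick, lie across the top of the two x-running rails, running the full 1566 mm width of the frame in y; along x they sit between the end posts with a 64 mm gap after the −x posts and between neighbouring slats, leaving 77 mm before the +x posts.


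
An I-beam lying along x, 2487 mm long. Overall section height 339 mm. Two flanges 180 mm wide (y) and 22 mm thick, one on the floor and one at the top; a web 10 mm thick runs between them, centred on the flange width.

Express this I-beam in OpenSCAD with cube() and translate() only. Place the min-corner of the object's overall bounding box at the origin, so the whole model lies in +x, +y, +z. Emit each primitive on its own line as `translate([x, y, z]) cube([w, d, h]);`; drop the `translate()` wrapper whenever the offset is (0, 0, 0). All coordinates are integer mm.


cube([2487, 180, 22]);
translate([0, 85, 22]) cube([2487, 10, 295]);
translate([0, 0, 317]) cube([2487, 180, 22]);


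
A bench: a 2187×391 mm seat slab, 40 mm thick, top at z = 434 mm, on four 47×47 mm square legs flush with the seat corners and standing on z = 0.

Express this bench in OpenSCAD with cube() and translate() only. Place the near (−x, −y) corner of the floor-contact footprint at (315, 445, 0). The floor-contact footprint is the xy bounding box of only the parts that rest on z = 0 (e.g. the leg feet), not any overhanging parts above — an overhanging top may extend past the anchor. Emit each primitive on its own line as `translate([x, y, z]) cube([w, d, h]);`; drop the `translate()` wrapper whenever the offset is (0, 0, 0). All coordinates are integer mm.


// leg_h = 434 − 40 = 394
translate([315, 445, 394]) cube([2187, 391, 40]);
translate([315, 445, 0]) cube([47, 47, 394]);
translate([315, 789, 0]) cube([47, 47, 394]);
translate([2455, 445, 0]) cube([47, 47, 394]);
translate([2455, 789, 0]) cube([47, 47, 394]);


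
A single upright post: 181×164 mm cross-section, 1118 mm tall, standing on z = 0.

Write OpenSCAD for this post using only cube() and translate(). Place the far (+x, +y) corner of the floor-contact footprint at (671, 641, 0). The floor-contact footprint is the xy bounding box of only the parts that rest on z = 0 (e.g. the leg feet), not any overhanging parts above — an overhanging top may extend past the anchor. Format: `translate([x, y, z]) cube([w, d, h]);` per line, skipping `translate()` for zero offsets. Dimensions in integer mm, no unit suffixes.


translate([490, 477, 0]) cube([181, 164, 1118]);


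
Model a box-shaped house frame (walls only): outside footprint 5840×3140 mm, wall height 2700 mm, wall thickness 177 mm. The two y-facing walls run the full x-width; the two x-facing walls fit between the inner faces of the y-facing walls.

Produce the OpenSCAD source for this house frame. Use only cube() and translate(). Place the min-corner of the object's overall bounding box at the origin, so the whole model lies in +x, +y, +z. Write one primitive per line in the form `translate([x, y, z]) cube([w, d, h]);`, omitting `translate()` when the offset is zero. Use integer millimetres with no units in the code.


cube([5840, 177, 2700]);
translate([0, 2963, 0]) cube([5840, 177, 2700]);
translate([0, 177, 0]) cube([177, 2786, 2700]);
translate([5663, 177, 0]) cube([177, 2786, 2700]);


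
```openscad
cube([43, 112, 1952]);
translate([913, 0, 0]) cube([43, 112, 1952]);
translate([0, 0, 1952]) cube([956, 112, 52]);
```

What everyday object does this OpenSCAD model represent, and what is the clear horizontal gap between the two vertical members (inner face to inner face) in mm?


A door frame. The clear opening width is 870 mm.

Two 1952 mm tall posts with a header on top — a door frame. The left jamb is 43 mm wide at x = 0; the right jamb starts at x = 913. The clear opening is 913 − 43 = 870 mm.


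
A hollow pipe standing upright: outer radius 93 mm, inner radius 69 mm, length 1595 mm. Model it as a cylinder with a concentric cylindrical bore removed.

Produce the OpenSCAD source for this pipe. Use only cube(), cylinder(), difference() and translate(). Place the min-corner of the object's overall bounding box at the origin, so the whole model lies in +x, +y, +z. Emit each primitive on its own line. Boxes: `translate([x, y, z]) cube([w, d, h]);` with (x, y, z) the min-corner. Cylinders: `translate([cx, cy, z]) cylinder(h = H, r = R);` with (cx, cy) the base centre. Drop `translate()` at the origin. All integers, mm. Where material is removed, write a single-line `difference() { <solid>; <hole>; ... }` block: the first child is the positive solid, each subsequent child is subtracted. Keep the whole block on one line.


difference() { translate([93, 93, 0]) cylinder(h = 1595, r = 93); translate([93, 93, 0]) cylinder(h = 1595, r = 69); }


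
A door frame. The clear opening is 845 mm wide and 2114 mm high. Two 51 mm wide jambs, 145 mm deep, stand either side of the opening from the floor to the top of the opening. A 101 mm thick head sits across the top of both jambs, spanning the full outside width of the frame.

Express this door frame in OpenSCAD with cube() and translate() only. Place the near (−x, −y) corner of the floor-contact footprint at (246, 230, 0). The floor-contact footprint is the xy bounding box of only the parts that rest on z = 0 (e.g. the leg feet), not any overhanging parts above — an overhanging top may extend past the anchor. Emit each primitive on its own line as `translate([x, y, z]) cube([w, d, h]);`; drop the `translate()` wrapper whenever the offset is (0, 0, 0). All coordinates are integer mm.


translate([246, 230, 0]) cube([51, 145, 2114]);
translate([1142, 230, 0]) cube([51, 145, 2114]);
translate([246, 230, 2114]) cube([947, 145, 101]);


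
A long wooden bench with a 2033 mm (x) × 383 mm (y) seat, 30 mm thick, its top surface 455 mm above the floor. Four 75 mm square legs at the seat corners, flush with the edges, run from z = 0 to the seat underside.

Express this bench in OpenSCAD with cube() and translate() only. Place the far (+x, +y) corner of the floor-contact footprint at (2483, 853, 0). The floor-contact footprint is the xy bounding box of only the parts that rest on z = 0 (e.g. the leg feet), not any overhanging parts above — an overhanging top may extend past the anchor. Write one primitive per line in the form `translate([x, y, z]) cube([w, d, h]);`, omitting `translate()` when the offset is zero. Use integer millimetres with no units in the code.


// leg_h = 455 − 30 = 425
translate([450, 470, 425]) cube([2033, 383, 30]);
translate([450, 470, 0]) cube([75, 75, 425]);
translate([450, 778, 0]) cube([75, 75, 425]);
translate([2408, 470, 0]) cube([75, 75, 425]);
translate([2408, 778, 0]) cube([75, 75, 425]);


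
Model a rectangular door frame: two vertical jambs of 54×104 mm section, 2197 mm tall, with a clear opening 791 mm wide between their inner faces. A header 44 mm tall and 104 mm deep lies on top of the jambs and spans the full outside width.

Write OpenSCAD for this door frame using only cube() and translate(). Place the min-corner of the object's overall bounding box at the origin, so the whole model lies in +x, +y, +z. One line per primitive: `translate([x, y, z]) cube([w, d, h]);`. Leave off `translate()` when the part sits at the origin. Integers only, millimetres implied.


cube([54, 104, 2197]);
translate([845, 0, 0]) cube([54, 104, 2197]);
translate([0, 0, 2197]) cube([899, 104, 44]);


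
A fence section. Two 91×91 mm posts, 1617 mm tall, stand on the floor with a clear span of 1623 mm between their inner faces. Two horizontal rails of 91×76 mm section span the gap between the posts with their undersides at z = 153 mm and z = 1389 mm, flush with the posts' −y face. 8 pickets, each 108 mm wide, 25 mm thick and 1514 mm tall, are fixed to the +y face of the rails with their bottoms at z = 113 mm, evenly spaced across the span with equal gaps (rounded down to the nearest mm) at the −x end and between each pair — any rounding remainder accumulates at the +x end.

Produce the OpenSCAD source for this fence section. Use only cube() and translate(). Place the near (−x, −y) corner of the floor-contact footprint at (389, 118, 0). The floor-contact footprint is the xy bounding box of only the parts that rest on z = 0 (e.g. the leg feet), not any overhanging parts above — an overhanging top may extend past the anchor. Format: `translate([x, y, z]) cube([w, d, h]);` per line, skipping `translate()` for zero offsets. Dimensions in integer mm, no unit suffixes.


translate([389, 118, 0]) cube([91, 91, 1617]);
translate([2103, 118, 0]) cube([91, 91, 1617]);
translate([480, 118, 153]) cube([1623, 91, 76]);
translate([480, 118, 1389]) cube([1623, 91, 76]);
translate([564, 209, 113]) cube([108, 25, 1514]);
translate([756, 209, 113]) cube([108, 25, 1514]);
translate([948, 209, 113]) cube([108, 25, 1514]);
translate([1140, 209, 113]) cube([108, 25, 1514]);
translate([1332, 209, 113]) cube([108, 25, 1514]);
translate([1524, 209, 113]) cube([108, 25, 1514]);
translate([1716, 209, 113]) cube([108, 25, 1514]);
translate([1908, 209, 113]) cube([108, 25, 1514]);


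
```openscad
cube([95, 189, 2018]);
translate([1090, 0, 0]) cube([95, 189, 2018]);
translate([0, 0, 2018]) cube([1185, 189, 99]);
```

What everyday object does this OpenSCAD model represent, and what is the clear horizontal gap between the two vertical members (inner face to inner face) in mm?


A door frame. The clear opening width is 995 mm.

Two 2018 mm tall posts with a header on top — a door frame. The left jamb is 95 mm wide at x = 0; the right jamb starts at x = 1090. The clear opening is 1090 − 95 = 995 mm.


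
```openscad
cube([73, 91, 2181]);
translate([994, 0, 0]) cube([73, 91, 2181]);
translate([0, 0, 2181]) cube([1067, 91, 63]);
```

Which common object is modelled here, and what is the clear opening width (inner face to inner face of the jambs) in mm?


A door frame. The clear opening width is 921 mm.

Two 2181 mm tall posts with a header on top — a door frame. The left jamb is 73 mm wide at x = 0; the right jamb starts at x = 994. The clear opening is 994 − 73 = 921 mm.


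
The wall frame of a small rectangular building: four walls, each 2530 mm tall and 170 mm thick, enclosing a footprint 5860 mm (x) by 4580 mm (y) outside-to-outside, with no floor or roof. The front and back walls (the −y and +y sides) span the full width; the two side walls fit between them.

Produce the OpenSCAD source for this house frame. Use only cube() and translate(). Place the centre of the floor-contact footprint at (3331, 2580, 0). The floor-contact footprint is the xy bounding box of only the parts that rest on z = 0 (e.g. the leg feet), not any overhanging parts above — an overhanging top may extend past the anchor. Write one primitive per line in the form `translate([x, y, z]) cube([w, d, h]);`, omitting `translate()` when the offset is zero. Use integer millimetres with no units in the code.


translate([401, 290, 0]) cube([5860, 170, 2530]);
translate([401, 4700, 0]) cube([5860, 170, 2530]);
translate([401, 460, 0]) cube([170, 4240, 2530]);
translate([6091, 460, 0]) cube([170, 4240, 2530]);


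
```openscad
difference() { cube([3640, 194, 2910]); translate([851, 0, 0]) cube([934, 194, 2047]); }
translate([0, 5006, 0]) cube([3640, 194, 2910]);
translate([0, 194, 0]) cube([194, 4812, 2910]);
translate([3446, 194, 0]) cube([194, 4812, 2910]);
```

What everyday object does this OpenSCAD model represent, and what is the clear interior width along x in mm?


A single room. The interior width is 3252 mm.

Four walls enclosing a rectangle with a door in the front wall — a room. Outside width 3640 minus two 194 mm walls gives 3252 mm.


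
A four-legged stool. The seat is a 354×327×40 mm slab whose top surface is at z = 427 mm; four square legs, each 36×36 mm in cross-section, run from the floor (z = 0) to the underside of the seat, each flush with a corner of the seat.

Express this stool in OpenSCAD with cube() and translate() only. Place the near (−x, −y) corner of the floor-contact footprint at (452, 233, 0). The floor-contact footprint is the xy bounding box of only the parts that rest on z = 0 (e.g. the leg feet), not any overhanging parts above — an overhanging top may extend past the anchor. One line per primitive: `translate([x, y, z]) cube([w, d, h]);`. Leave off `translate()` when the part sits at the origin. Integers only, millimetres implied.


// leg_h = 427 - 40 = 387
translate([452, 233, 387]) cube([354, 327, 40]);
translate([452, 233, 0]) cube([36, 36, 387]);
translate([770, 233, 0]) cube([36, 36, 387]);
translate([452, 524, 0]) cube([36, 36, 387]);
translate([770, 524, 0]) cube([36, 36, 387]);


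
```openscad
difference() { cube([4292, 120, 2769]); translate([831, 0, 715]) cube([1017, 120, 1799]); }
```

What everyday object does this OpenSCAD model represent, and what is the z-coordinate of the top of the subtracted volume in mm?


A wall with a window opening. The window head height is 2514 mm.

A wall with a rectangular opening subtracted — a window. Sill at z = 715, opening 1799 mm tall, so the head is at 715 + 1799 = 2514 mm.


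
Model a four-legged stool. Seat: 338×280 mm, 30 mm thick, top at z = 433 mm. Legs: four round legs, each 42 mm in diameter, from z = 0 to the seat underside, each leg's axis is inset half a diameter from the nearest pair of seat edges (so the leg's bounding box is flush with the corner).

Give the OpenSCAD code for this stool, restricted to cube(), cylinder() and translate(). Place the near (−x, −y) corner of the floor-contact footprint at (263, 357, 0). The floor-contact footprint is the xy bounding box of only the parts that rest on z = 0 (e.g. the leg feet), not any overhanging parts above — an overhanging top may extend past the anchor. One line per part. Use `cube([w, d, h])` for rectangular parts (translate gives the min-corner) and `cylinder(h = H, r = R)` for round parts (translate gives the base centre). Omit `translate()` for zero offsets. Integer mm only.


// leg_h = 433 - 30 = 403
translate([263, 357, 403]) cube([338, 280, 30]);
translate([284, 378, 0]) cylinder(h = 403, r = 21);
translate([580, 378, 0]) cylinder(h = 403, r = 21);
translate([284, 616, 0]) cylinder(h = 403, r = 21);
translate([580, 616, 0]) cylinder(h = 403, r = 21);


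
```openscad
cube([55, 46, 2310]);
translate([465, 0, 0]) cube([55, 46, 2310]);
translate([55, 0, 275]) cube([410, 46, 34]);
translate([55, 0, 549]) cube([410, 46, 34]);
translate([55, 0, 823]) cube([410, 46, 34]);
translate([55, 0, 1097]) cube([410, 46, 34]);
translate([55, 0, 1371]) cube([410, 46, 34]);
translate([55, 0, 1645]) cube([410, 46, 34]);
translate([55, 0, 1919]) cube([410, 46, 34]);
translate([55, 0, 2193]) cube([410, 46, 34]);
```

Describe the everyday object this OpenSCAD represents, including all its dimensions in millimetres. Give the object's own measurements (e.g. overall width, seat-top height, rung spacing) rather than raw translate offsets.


A straight ladder. Two 55×46 mm vertical rails, 2310 mm tall, stand 520 mm apart (outside-to-outside) with their front faces coplanar on the −y side. 8 rungs, each 46 mm deep and 34 mm tall, span between the inner faces of the rails, front faces flush with the rails. The lowest rung's underside is at z = 275 mm and rungs are spaced 274 mm apart (underside to underside).


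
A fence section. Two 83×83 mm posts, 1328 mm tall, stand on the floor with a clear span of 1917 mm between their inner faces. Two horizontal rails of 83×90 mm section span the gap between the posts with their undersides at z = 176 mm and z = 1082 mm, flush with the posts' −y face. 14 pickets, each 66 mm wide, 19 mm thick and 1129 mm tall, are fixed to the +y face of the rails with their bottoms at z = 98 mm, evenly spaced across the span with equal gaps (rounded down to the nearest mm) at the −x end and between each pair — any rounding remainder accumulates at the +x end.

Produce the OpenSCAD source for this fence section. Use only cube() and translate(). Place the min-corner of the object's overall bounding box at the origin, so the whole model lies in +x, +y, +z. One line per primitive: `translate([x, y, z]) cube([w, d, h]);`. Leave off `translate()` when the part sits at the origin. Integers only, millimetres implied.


cube([83, 83, 1328]);
translate([2000, 0, 0]) cube([83, 83, 1328]);
translate([83, 0, 176]) cube([1917, 83, 90]);
translate([83, 0, 1082]) cube([1917, 83, 90]);
translate([149, 83, 98]) cube([66, 19, 1129]);
translate([281, 83, 98]) cube([66, 19, 1129]);
translate([413, 83, 98]) cube([66, 19, 1129]);
translate([545, 83, 98]) cube([66, 19, 1129]);
translate([677, 83, 98]) cube([66, 19, 1129]);
translate([809, 83, 98]) cube([66, 19, 1129]);
translate([941, 83, 98]) cube([66, 19, 1129]);
translate([1073, 83, 98]) cube([66, 19, 1129]);
translate([1205, 83, 98]) cube([66, 19, 1129]);
translate([1337, 83, 98]) cube([66, 19, 1129]);
translate([1469, 83, 98]) cube([66, 19, 1129]);
translate([1601, 83, 98]) cube([66, 19, 1129]);
translate([1733, 83, 98]) cube([66, 19, 1129]);
translate([1865, 83, 98]) cube([66, 19, 1129]);


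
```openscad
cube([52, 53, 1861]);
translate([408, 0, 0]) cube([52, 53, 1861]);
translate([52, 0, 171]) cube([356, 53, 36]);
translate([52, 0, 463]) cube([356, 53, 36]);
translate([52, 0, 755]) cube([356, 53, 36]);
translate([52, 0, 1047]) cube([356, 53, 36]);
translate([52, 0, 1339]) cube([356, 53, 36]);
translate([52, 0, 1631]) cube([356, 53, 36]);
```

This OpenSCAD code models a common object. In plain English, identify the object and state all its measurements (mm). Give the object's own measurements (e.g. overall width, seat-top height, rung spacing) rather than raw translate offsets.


A straight ladder. Two 52×53 mm vertical rails, 1861 mm tall, stand 460 mm apart (outside-to-outside) with their front faces coplanar on the −y side. 6 rungs, each 53 mm deep and 36 mm tall, span between the inner faces of the rails, front faces flush with the rails. The lowest rung's underside is at z = 171 mm and rungs are spaced 292 mm apart (underside to underside).


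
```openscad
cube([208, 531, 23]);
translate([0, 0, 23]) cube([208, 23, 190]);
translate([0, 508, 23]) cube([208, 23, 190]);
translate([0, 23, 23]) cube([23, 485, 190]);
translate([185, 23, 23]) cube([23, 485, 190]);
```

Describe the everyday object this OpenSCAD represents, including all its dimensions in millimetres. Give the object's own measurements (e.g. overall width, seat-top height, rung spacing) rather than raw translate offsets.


An open-topped rectangular box: outside dimensions 208×531×213 mm, with a uniform wall and base thickness of 23 mm. The base is a full 208×531 slab on the floor; four walls sit on top of the base. The front and back walls (the −y and +y sides) span the full width; the two side walls fit between them.


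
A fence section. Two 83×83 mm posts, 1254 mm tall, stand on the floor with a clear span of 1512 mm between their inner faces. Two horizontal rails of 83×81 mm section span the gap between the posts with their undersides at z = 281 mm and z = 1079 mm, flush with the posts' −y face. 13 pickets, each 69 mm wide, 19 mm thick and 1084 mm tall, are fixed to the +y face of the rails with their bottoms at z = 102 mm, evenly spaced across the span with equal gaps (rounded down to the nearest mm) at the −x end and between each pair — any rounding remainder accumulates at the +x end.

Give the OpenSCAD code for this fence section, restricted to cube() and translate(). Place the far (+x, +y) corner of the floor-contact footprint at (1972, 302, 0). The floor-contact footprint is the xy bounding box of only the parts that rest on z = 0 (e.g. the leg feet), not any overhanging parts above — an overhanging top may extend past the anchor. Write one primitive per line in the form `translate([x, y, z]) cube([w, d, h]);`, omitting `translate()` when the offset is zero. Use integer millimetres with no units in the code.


translate([294, 219, 0]) cube([83, 83, 1254]);
translate([1889, 219, 0]) cube([83, 83, 1254]);
translate([377, 219, 281]) cube([1512, 83, 81]);
translate([377, 219, 1079]) cube([1512, 83, 81]);
translate([420, 302, 102]) cube([69, 19, 1084]);
translate([532, 302, 102]) cube([69, 19, 1084]);
translate([644, 302, 102]) cube([69, 19, 1084]);
translate([756, 302, 102]) cube([69, 19, 1084]);
translate([868, 302, 102]) cube([69, 19, 1084]);
translate([980, 302, 102]) cube([69, 19, 1084]);
translate([1092, 302, 102]) cube([69, 19, 1084]);
translate([1204, 302, 102]) cube([69, 19, 1084]);
translate([1316, 302, 102]) cube([69, 19, 1084]);
translate([1428, 302, 102]) cube([69, 19, 1084]);
translate([1540, 302, 102]) cube([69, 19, 1084]);
translate([1652, 302, 102]) cube([69, 19, 1084]);
translate([1764, 302, 102]) cube([69, 19, 1084]);
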